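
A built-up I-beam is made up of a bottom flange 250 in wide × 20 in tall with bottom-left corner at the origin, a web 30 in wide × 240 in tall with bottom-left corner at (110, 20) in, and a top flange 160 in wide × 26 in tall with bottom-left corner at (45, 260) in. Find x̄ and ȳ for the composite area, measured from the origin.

Part | A | x̄ᵢ | ȳᵢ | A·x̄ᵢ | A·ȳᵢ
bottom flange | 5000.00 | 125.00 | 10.00 | 625000.00 | 50000.00
web | 7200.00 | 125.00 | 140.00 | 900000.00 | 1008000.00
top flange | 4160.00 | 125.00 | 273.00 | 520000.00 | 1135680.00
Σ | 16360.00 |  |  | 2045000.00 | 2193680.00
x̄ = 2045000.00 / 16360.00 = 125.00 in
ȳ = 2193680.00 / 16360.00 = 134.09 in

x̄ = 125.00 in, ȳ = 134.09 in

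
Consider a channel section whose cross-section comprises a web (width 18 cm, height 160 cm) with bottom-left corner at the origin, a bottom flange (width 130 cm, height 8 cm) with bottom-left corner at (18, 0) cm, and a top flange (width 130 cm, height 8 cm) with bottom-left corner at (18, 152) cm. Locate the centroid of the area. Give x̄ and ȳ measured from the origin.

web: A = 18 × 160 = 2880.00, centroid at (9.00, 80.00).
bottom flange: A = 130 × 8 = 1040.00, centroid at (83.00, 4.00).
top flange: A = 130 × 8 = 1040.00, centroid at (83.00, 156.00).
ΣA = 4960.00 cm²
ΣAx̄ = (2880.00)(9.00) + (1040.00)(83.00) + (1040.00)(83.00) = 198560.00 cm³
ΣAȳ = (2880.00)(80.00) + (1040.00)(4.00) + (1040.00)(156.00) = 396800.00 cm³
x̄ = 198560.00 / 4960.00 = 40.03 cm
ȳ = 396800.00 / 4960.00 = 80.00 cm

x̄ = 40.03 cm, ȳ = 80.00 cm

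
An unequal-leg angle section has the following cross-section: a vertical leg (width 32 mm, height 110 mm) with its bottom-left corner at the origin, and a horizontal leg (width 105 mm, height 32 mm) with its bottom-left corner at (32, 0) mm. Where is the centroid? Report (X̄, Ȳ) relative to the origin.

X̄ = 49.45 mm, Ȳ = 35.95 mm

vertical leg: A = 32 × 110 = 3520.00, centroid at (16.00, 55.00).
horizontal leg: A = 105 × 32 = 3360.00, centroid at (84.50, 16.00).
ΣA = 6880.00 mm²
ΣAX̄ = (3520.00)(16.00) + (3360.00)(84.50) = 340240.00 mm³
ΣAȲ = (3520.00)(55.00) + (3360.00)(16.00) = 247360.00 mm³
X̄ = 340240.00 / 6880.00 = 49.45 mm
Ȳ = 247360.00 / 6880.00 = 35.95 mm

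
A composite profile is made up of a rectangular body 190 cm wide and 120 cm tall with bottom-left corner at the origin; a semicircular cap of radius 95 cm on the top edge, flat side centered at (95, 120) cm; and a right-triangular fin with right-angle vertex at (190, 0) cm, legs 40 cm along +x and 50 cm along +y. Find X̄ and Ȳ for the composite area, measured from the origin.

X̄ = 97.85 cm, Ȳ = 96.31 cm

rectangular body: A = 190 × 120 = 22800.00, centroid at (95.00, 60.00).
semicircular top: A = ½π·95² = 14176.44, centroid at (95.00, 160.32).
triangular fin: A = ½·40·50 = 1000.00, centroid at (203.33, 16.67).
ΣA = 37976.44 cm²
ΣAX̄ = (22800.00)(95.00) + (14176.44)(95.00) + (1000.00)(203.33) = 3716094.83 cm³
ΣAȲ = (22800.00)(60.00) + (14176.44)(160.32) + (1000.00)(16.67) = 3657422.42 cm³
X̄ = 3716094.83 / 37976.44 = 97.85 cm
Ȳ = 3657422.42 / 37976.44 = 96.31 cm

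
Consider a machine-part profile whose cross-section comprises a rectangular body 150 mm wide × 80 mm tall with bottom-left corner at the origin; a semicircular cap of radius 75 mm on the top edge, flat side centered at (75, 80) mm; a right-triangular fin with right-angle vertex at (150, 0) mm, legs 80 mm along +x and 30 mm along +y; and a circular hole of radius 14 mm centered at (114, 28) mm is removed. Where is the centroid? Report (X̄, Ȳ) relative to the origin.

rectangular body: A = 150 × 80 = 12000.00, centroid at (75.00, 40.00).
semicircular top: A = ½π·75² = 8835.73, centroid at (75.00, 111.83).
triangular fin: A = ½·80·30 = 1200.00, centroid at (176.67, 10.00).
hole: A = −π·14² = -615.75, centroid at (114.00, 28.00).
ΣA = 21419.98 mm², ΣAX̄ = 1704483.95 mm³, ΣAȲ = 1462867.29 mm³.
X̄ = 1704483.95/21419.98 = 79.57 mm; Ȳ = 1462867.29/21419.98 = 68.29 mm.

X̄ = 79.57 mm, Ȳ = 68.29 mm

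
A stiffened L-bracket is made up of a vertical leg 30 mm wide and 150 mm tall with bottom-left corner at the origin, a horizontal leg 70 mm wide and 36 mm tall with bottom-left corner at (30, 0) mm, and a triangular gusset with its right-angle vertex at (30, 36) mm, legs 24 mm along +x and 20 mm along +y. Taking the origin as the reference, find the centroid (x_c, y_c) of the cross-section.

x_c = 33.12 mm, y_c = 54.15 mm

vertical leg: A = 30 × 150 = 4500.00, centroid at (15.00, 75.00).
horizontal leg: A = 70 × 36 = 2520.00, centroid at (65.00, 18.00).
gusset: A = ½·24·20 = 240.00, centroid at (38.00, 42.67).
ΣA = 7260.00 mm², ΣAx_c = 240420.00 mm³, ΣAy_c = 393100.00 mm³.
x_c = 240420.00/7260.00 = 33.12 mm; y_c = 393100.00/7260.00 = 54.15 mm.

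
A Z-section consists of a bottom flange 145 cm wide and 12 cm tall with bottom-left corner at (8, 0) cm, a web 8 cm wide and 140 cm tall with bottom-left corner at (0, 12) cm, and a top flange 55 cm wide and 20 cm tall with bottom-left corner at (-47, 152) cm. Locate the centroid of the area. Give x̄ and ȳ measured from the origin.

bottom flange: A = 145 × 12 = 1740.00, centroid at (80.50, 6.00).
web: A = 8 × 140 = 1120.00, centroid at (4.00, 82.00).
top flange: A = 55 × 20 = 1100.00, centroid at (-19.50, 162.00).
ΣA = 3960.00 cm²
ΣAx̄ = (1740.00)(80.50) + (1120.00)(4.00) + (1100.00)(-19.50) = 123100.00 cm³
ΣAȳ = (1740.00)(6.00) + (1120.00)(82.00) + (1100.00)(162.00) = 280480.00 cm³
x̄ = 123100.00 / 3960.00 = 31.09 cm
ȳ = 280480.00 / 3960.00 = 70.83 cm

x̄ = 31.09 cm, ȳ = 70.83 cm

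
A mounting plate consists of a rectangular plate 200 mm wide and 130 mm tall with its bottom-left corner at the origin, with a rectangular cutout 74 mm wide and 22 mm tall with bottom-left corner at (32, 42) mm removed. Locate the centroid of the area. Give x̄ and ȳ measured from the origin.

Part | A | x̄ᵢ | ȳᵢ | A·x̄ᵢ | A·ȳᵢ
plate | 26000.00 | 100.00 | 65.00 | 2600000.00 | 1690000.00
hole | -1628.00 | 69.00 | 53.00 | -112332.00 | -86284.00
Σ | 24372.00 |  |  | 2487668.00 | 1603716.00
x̄ = 2487668.00 / 24372.00 = 102.07 mm
ȳ = 1603716.00 / 24372.00 = 65.80 mm

x̄ = 102.07 mm, ȳ = 65.80 mm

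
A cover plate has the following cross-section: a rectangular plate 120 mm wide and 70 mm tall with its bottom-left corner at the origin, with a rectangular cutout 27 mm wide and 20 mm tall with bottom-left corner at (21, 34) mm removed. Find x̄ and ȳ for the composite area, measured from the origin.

x̄ = 61.75 mm, ȳ = 34.38 mm

plate: A = 120 × 70 = 8400.00, centroid at (60.00, 35.00).
hole: A = −(27 × 20) = -540.00, centroid at (34.50, 44.00).
ΣA = 7860.00 mm², ΣAx̄ = 485370.00 mm³, ΣAȳ = 270240.00 mm³.
x̄ = 485370.00/7860.00 = 61.75 mm; ȳ = 270240.00/7860.00 = 34.38 mm.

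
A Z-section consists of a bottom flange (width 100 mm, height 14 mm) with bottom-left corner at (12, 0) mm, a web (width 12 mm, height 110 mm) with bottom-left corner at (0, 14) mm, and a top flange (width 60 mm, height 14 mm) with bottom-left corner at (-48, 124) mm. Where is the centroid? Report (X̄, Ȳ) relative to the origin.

X̄ = 22.36 mm, Ȳ = 59.25 mm

bottom flange: A = 100 × 14 = 1400.00, centroid at (62.00, 7.00).
web: A = 12 × 110 = 1320.00, centroid at (6.00, 69.00).
top flange: A = 60 × 14 = 840.00, centroid at (-18.00, 131.00).
ΣA = 3560.00 mm², ΣAX̄ = 79600.00 mm³, ΣAȲ = 210920.00 mm³.
X̄ = 79600.00/3560.00 = 22.36 mm; Ȳ = 210920.00/3560.00 = 59.25 mm.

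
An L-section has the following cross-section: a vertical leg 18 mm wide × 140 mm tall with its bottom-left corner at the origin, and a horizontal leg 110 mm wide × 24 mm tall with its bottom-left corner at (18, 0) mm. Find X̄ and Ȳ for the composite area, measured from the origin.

X̄ = 41.74 mm, Ȳ = 40.33 mm

vertical leg: A = 18 × 140 = 2520.00, centroid at (9.00, 70.00).
horizontal leg: A = 110 × 24 = 2640.00, centroid at (73.00, 12.00).
ΣA = 5160.00 mm²
ΣAX̄ = (2520.00)(9.00) + (2640.00)(73.00) = 215400.00 mm³
ΣAȲ = (2520.00)(70.00) + (2640.00)(12.00) = 208080.00 mm³
X̄ = 215400.00 / 5160.00 = 41.74 mm
Ȳ = 208080.00 / 5160.00 = 40.33 mm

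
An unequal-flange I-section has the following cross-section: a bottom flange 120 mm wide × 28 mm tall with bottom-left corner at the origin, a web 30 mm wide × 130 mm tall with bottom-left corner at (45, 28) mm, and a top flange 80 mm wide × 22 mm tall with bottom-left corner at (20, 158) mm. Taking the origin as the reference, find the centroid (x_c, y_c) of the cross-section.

x_c = 60.00 mm, y_c = 78.40 mm

Part | A | x̄ᵢ | ȳᵢ | A·x̄ᵢ | A·ȳᵢ
bottom flange | 3360.00 | 60.00 | 14.00 | 201600.00 | 47040.00
web | 3900.00 | 60.00 | 93.00 | 234000.00 | 362700.00
top flange | 1760.00 | 60.00 | 169.00 | 105600.00 | 297440.00
Σ | 9020.00 |  |  | 541200.00 | 707180.00
x_c = 541200.00 / 9020.00 = 60.00 mm
y_c = 707180.00 / 9020.00 = 78.40 mm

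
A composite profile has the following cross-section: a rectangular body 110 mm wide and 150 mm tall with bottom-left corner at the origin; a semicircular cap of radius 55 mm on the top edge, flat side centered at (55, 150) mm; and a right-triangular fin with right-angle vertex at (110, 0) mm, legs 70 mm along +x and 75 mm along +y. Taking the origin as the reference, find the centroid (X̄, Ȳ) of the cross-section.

X̄ = 63.61 mm, Ȳ = 89.07 mm

Part | A | x̄ᵢ | ȳᵢ | A·x̄ᵢ | A·ȳᵢ
rectangular body | 16500.00 | 55.00 | 75.00 | 907500.00 | 1237500.00
semicircular top | 4751.66 | 55.00 | 173.34 | 261341.24 | 823665.50
triangular fin | 2625.00 | 133.33 | 25.00 | 350000.00 | 65625.00
Σ | 23876.66 |  |  | 1518841.24 | 2126790.50
X̄ = 1518841.24 / 23876.66 = 63.61 mm
Ȳ = 2126790.50 / 23876.66 = 89.07 mm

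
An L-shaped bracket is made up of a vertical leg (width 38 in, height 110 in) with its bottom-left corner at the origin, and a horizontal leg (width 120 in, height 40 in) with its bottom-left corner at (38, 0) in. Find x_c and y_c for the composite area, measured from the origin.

vertical leg: A = 38 × 110 = 4180.00, centroid at (19.00, 55.00).
horizontal leg: A = 120 × 40 = 4800.00, centroid at (98.00, 20.00).
ΣA = 8980.00 in², ΣAx_c = 549820.00 in³, ΣAy_c = 325900.00 in³.
x_c = 549820.00/8980.00 = 61.23 in; y_c = 325900.00/8980.00 = 36.29 in.

x_c = 61.23 in, y_c = 36.29 in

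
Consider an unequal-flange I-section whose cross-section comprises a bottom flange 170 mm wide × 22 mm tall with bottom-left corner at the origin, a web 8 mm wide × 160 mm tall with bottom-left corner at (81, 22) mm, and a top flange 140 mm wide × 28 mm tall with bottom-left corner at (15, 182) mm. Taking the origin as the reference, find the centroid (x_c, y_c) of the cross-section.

x_c = 85.00 mm, y_c = 105.15 mm

bottom flange: A = 170 × 22 = 3740.00, centroid at (85.00, 11.00).
web: A = 8 × 160 = 1280.00, centroid at (85.00, 102.00).
top flange: A = 140 × 28 = 3920.00, centroid at (85.00, 196.00).
ΣA = 8940.00 mm², ΣAx_c = 759900.00 mm³, ΣAy_c = 940020.00 mm³.
x_c = 759900.00/8940.00 = 85.00 mm; y_c = 940020.00/8940.00 = 105.15 mm.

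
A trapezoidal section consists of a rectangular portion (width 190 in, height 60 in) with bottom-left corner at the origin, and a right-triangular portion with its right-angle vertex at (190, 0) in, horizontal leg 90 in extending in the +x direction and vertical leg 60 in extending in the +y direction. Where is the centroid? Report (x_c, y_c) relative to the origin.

Part | A | x̄ᵢ | ȳᵢ | A·x̄ᵢ | A·ȳᵢ
rectangular portion | 11400.00 | 95.00 | 30.00 | 1083000.00 | 342000.00
triangular portion | 2700.00 | 220.00 | 20.00 | 594000.00 | 54000.00
Σ | 14100.00 |  |  | 1677000.00 | 396000.00
x_c = 1677000.00 / 14100.00 = 118.94 in
y_c = 396000.00 / 14100.00 = 28.09 in

x_c = 118.94 in, y_c = 28.09 in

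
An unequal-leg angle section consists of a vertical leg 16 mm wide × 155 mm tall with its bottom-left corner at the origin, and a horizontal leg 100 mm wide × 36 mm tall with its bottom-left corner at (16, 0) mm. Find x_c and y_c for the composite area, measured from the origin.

Part | A | x̄ᵢ | ȳᵢ | A·x̄ᵢ | A·ȳᵢ
vertical leg | 2480.00 | 8.00 | 77.50 | 19840.00 | 192200.00
horizontal leg | 3600.00 | 66.00 | 18.00 | 237600.00 | 64800.00
Σ | 6080.00 |  |  | 257440.00 | 257000.00
x_c = 257440.00 / 6080.00 = 42.34 mm
y_c = 257000.00 / 6080.00 = 42.27 mm

x_c = 42.34 mm, y_c = 42.27 mm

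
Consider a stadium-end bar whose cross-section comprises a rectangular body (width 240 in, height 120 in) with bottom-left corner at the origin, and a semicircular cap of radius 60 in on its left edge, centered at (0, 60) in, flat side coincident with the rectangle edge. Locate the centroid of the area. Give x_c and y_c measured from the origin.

x_c = 96.13 in, y_c = 60.00 in

rectangular body: A = 240 × 120 = 28800.00, centroid at (120.00, 60.00).
semicircular end: A = ½π·60² = 5654.87, centroid at (-25.46, 60.00).
ΣA = 34454.87 in², ΣAx_c = 3312000.00 in³, ΣAy_c = 2067292.01 in³.
x_c = 3312000.00/34454.87 = 96.13 in; y_c = 2067292.01/34454.87 = 60.00 in.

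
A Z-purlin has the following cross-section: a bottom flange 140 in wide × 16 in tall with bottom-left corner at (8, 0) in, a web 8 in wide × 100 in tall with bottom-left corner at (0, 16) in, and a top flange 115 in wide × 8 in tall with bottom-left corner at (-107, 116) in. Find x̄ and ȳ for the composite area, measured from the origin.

bottom flange: A = 140 × 16 = 2240.00, centroid at (78.00, 8.00).
web: A = 8 × 100 = 800.00, centroid at (4.00, 66.00).
top flange: A = 115 × 8 = 920.00, centroid at (-49.50, 120.00).
ΣA = 3960.00 in², ΣAx̄ = 132380.00 in³, ΣAȳ = 181120.00 in³.
x̄ = 132380.00/3960.00 = 33.43 in; ȳ = 181120.00/3960.00 = 45.74 in.

x̄ = 33.43 in, ȳ = 45.74 in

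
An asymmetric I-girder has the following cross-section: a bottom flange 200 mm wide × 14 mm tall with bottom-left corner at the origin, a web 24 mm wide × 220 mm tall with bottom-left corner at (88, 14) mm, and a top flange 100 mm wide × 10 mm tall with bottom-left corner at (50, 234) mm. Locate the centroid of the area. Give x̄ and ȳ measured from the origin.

bottom flange: A = 200 × 14 = 2800.00, centroid at (100.00, 7.00).
web: A = 24 × 220 = 5280.00, centroid at (100.00, 124.00).
top flange: A = 100 × 10 = 1000.00, centroid at (100.00, 239.00).
ΣA = 9080.00 mm²
ΣAx̄ = (2800.00)(100.00) + (5280.00)(100.00) + (1000.00)(100.00) = 908000.00 mm³
ΣAȳ = (2800.00)(7.00) + (5280.00)(124.00) + (1000.00)(239.00) = 913320.00 mm³
x̄ = 908000.00 / 9080.00 = 100.00 mm
ȳ = 913320.00 / 9080.00 = 100.59 mm

x̄ = 100.00 mm, ȳ = 100.59 mm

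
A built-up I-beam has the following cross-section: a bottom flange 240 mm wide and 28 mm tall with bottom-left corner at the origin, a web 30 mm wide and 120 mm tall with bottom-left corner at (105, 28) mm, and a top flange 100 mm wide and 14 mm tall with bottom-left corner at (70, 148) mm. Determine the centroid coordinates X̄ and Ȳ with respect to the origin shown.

bottom flange: A = 240 × 28 = 6720.00, centroid at (120.00, 14.00).
web: A = 30 × 120 = 3600.00, centroid at (120.00, 88.00).
top flange: A = 100 × 14 = 1400.00, centroid at (120.00, 155.00).
ΣA = 11720.00 mm², ΣAX̄ = 1406400.00 mm³, ΣAȲ = 627880.00 mm³.
X̄ = 1406400.00/11720.00 = 120.00 mm; Ȳ = 627880.00/11720.00 = 53.57 mm.

X̄ = 120.00 mm, Ȳ = 53.57 mm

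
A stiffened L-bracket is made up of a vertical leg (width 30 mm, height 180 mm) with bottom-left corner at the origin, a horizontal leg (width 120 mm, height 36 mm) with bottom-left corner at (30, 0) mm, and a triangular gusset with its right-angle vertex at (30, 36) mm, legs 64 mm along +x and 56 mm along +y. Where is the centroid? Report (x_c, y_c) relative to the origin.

vertical leg: A = 30 × 180 = 5400.00, centroid at (15.00, 90.00).
horizontal leg: A = 120 × 36 = 4320.00, centroid at (90.00, 18.00).
gusset: A = ½·64·56 = 1792.00, centroid at (51.33, 54.67).
ΣA = 11512.00 mm²
ΣAx_c = (5400.00)(15.00) + (4320.00)(90.00) + (1792.00)(51.33) = 561789.33 mm³
ΣAy_c = (5400.00)(90.00) + (4320.00)(18.00) + (1792.00)(54.67) = 661722.67 mm³
x_c = 561789.33 / 11512.00 = 48.80 mm
y_c = 661722.67 / 11512.00 = 57.48 mm

x_c = 48.80 mm, y_c = 57.48 mm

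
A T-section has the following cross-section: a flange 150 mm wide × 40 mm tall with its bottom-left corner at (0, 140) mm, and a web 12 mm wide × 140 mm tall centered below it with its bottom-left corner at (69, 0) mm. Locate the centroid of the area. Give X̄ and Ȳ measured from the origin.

X̄ = 75.00 mm, Ȳ = 140.31 mm

web: A = 12 × 140 = 1680.00, centroid at (75.00, 70.00).
flange: A = 150 × 40 = 6000.00, centroid at (75.00, 160.00).
ΣA = 7680.00 mm²
ΣAX̄ = (1680.00)(75.00) + (6000.00)(75.00) = 576000.00 mm³
ΣAȲ = (1680.00)(70.00) + (6000.00)(160.00) = 1077600.00 mm³
X̄ = 576000.00 / 7680.00 = 75.00 mm
Ȳ = 1077600.00 / 7680.00 = 140.31 mm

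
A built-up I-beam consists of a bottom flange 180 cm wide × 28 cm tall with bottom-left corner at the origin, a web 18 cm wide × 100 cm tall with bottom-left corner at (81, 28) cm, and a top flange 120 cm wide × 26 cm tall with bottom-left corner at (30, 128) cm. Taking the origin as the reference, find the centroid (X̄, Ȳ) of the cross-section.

Part | A | x̄ᵢ | ȳᵢ | A·x̄ᵢ | A·ȳᵢ
bottom flange | 5040.00 | 90.00 | 14.00 | 453600.00 | 70560.00
web | 1800.00 | 90.00 | 78.00 | 162000.00 | 140400.00
top flange | 3120.00 | 90.00 | 141.00 | 280800.00 | 439920.00
Σ | 9960.00 |  |  | 896400.00 | 650880.00
X̄ = 896400.00 / 9960.00 = 90.00 cm
Ȳ = 650880.00 / 9960.00 = 65.35 cm

X̄ = 90.00 cm, Ȳ = 65.35 cm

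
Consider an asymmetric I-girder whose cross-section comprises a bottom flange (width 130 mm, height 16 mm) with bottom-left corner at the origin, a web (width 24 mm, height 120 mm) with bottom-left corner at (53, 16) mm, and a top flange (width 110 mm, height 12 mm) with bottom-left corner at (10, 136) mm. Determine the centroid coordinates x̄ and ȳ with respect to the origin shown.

bottom flange: A = 130 × 16 = 2080.00, centroid at (65.00, 8.00).
web: A = 24 × 120 = 2880.00, centroid at (65.00, 76.00).
top flange: A = 110 × 12 = 1320.00, centroid at (65.00, 142.00).
ΣA = 6280.00 mm²
ΣAx̄ = (2080.00)(65.00) + (2880.00)(65.00) + (1320.00)(65.00) = 408200.00 mm³
ΣAȳ = (2080.00)(8.00) + (2880.00)(76.00) + (1320.00)(142.00) = 422960.00 mm³
x̄ = 408200.00 / 6280.00 = 65.00 mm
ȳ = 422960.00 / 6280.00 = 67.35 mm

x̄ = 65.00 mm, ȳ = 67.35 mm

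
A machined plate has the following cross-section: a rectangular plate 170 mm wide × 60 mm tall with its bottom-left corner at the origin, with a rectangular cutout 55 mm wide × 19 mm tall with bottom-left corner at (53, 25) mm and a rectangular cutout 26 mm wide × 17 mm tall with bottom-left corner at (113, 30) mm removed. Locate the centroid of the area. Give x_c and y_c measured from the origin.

x_c = 83.46 mm, y_c = 29.03 mm

Part | A | x̄ᵢ | ȳᵢ | A·x̄ᵢ | A·ȳᵢ
plate | 10200.00 | 85.00 | 30.00 | 867000.00 | 306000.00
hole 1 | -1045.00 | 80.50 | 34.50 | -84122.50 | -36052.50
hole 2 | -442.00 | 126.00 | 38.50 | -55692.00 | -17017.00
Σ | 8713.00 |  |  | 727185.50 | 252930.50
x_c = 727185.50 / 8713.00 = 83.46 mm
y_c = 252930.50 / 8713.00 = 29.03 mm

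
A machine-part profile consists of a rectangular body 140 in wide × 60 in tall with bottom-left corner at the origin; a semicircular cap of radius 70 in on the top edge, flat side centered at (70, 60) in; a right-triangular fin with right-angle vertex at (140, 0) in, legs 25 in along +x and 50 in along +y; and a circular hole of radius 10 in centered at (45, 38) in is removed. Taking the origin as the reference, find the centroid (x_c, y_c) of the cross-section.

x_c = 73.46 in, y_c = 57.35 in

rectangular body: A = 140 × 60 = 8400.00, centroid at (70.00, 30.00).
semicircular top: A = ½π·70² = 7696.90, centroid at (70.00, 89.71).
triangular fin: A = ½·25·50 = 625.00, centroid at (148.33, 16.67).
hole: A = −π·10² = -314.16, centroid at (45.00, 38.00).
ΣA = 16407.74 in²
ΣAx_c = (8400.00)(70.00) + (7696.90)(70.00) + (625.00)(148.33) + (-314.16)(45.00) = 1205354.31 in³
ΣAy_c = (8400.00)(30.00) + (7696.90)(89.71) + (625.00)(16.67) + (-314.16)(38.00) = 940959.40 in³
x_c = 1205354.31 / 16407.74 = 73.46 in
y_c = 940959.40 / 16407.74 = 57.35 in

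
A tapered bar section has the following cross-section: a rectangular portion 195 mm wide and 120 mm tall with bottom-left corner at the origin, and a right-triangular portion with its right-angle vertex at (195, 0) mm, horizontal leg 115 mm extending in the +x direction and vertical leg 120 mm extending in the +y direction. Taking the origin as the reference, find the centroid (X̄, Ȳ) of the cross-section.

Part | A | x̄ᵢ | ȳᵢ | A·x̄ᵢ | A·ȳᵢ
rectangular portion | 23400.00 | 97.50 | 60.00 | 2281500.00 | 1404000.00
triangular portion | 6900.00 | 233.33 | 40.00 | 1610000.00 | 276000.00
Σ | 30300.00 |  |  | 3891500.00 | 1680000.00
X̄ = 3891500.00 / 30300.00 = 128.43 mm
Ȳ = 1680000.00 / 30300.00 = 55.45 mm

X̄ = 128.43 mm, Ȳ = 55.45 mm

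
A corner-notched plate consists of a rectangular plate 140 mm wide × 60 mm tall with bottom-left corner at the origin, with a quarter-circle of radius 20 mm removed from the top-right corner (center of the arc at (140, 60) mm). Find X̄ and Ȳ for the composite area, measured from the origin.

X̄ = 67.61 mm, Ȳ = 29.16 mm

Part | A | x̄ᵢ | ȳᵢ | A·x̄ᵢ | A·ȳᵢ
plate | 8400.00 | 70.00 | 30.00 | 588000.00 | 252000.00
removed quarter-circle | -314.16 | 131.51 | 51.51 | -41315.63 | -16182.89
Σ | 8085.84 |  |  | 546684.37 | 235817.11
X̄ = 546684.37 / 8085.84 = 67.61 mm
Ȳ = 235817.11 / 8085.84 = 29.16 mm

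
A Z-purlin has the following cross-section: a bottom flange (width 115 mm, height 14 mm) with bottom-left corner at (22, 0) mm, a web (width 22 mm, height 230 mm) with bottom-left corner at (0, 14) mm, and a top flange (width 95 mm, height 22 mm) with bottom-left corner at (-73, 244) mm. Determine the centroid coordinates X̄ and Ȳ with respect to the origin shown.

X̄ = 14.88 mm, Ȳ = 136.64 mm

bottom flange: A = 115 × 14 = 1610.00, centroid at (79.50, 7.00).
web: A = 22 × 230 = 5060.00, centroid at (11.00, 129.00).
top flange: A = 95 × 22 = 2090.00, centroid at (-25.50, 255.00).
ΣA = 8760.00 mm², ΣAX̄ = 130360.00 mm³, ΣAȲ = 1196960.00 mm³.
X̄ = 130360.00/8760.00 = 14.88 mm; Ȳ = 1196960.00/8760.00 = 136.64 mm.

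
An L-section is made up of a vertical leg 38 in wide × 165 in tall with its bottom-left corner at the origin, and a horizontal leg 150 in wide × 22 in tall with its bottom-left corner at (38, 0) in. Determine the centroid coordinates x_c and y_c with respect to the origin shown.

vertical leg: A = 38 × 165 = 6270.00, centroid at (19.00, 82.50).
horizontal leg: A = 150 × 22 = 3300.00, centroid at (113.00, 11.00).
ΣA = 9570.00 in²
ΣAx_c = (6270.00)(19.00) + (3300.00)(113.00) = 492030.00 in³
ΣAy_c = (6270.00)(82.50) + (3300.00)(11.00) = 553575.00 in³
x_c = 492030.00 / 9570.00 = 51.41 in
y_c = 553575.00 / 9570.00 = 57.84 in

x_c = 51.41 in, y_c = 57.84 in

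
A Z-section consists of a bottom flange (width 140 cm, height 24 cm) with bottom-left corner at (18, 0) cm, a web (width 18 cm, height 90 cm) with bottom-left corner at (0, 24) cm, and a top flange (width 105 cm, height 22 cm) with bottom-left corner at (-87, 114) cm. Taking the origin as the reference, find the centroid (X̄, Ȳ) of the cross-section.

bottom flange: A = 140 × 24 = 3360.00, centroid at (88.00, 12.00).
web: A = 18 × 90 = 1620.00, centroid at (9.00, 69.00).
top flange: A = 105 × 22 = 2310.00, centroid at (-34.50, 125.00).
ΣA = 7290.00 cm²
ΣAX̄ = (3360.00)(88.00) + (1620.00)(9.00) + (2310.00)(-34.50) = 230565.00 cm³
ΣAȲ = (3360.00)(12.00) + (1620.00)(69.00) + (2310.00)(125.00) = 440850.00 cm³
X̄ = 230565.00 / 7290.00 = 31.63 cm
Ȳ = 440850.00 / 7290.00 = 60.47 cm

X̄ = 31.63 cm, Ȳ = 60.47 cm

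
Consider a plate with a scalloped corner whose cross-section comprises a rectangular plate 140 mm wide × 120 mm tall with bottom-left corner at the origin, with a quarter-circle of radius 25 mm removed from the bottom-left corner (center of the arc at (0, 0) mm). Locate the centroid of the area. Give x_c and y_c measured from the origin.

x_c = 71.79 mm, y_c = 61.49 mm

plate: A = 140 × 120 = 16800.00, centroid at (70.00, 60.00).
removed quarter-circle: A = −¼π·25² = -490.87, centroid at (10.61, 10.61).
ΣA = 16309.13 mm²
ΣAx_c = (16800.00)(70.00) + (-490.87)(10.61) = 1170791.67 mm³
ΣAy_c = (16800.00)(60.00) + (-490.87)(10.61) = 1002791.67 mm³
x_c = 1170791.67 / 16309.13 = 71.79 mm
y_c = 1002791.67 / 16309.13 = 61.49 mm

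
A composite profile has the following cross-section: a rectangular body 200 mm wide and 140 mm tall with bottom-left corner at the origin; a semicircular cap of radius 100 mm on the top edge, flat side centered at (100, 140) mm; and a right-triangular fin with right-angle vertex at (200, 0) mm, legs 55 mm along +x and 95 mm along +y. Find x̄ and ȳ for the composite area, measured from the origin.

rectangular body: A = 200 × 140 = 28000.00, centroid at (100.00, 70.00).
semicircular top: A = ½π·100² = 15707.96, centroid at (100.00, 182.44).
triangular fin: A = ½·55·95 = 2612.50, centroid at (218.33, 31.67).
ΣA = 46320.46 mm²
ΣAx̄ = (28000.00)(100.00) + (15707.96)(100.00) + (2612.50)(218.33) = 4941192.16 mm³
ΣAȳ = (28000.00)(70.00) + (15707.96)(182.44) + (2612.50)(31.67) = 4908510.69 mm³
x̄ = 4941192.16 / 46320.46 = 106.67 mm
ȳ = 4908510.69 / 46320.46 = 105.97 mm

x̄ = 106.67 mm, ȳ = 105.97 mm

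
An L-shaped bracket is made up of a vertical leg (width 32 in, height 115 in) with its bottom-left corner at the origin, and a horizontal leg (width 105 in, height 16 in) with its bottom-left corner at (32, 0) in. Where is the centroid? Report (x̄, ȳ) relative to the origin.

x̄ = 37.47 in, ȳ = 41.99 in

vertical leg: A = 32 × 115 = 3680.00, centroid at (16.00, 57.50).
horizontal leg: A = 105 × 16 = 1680.00, centroid at (84.50, 8.00).
ΣA = 5360.00 in², ΣAx̄ = 200840.00 in³, ΣAȳ = 225040.00 in³.
x̄ = 200840.00/5360.00 = 37.47 in; ȳ = 225040.00/5360.00 = 41.99 in.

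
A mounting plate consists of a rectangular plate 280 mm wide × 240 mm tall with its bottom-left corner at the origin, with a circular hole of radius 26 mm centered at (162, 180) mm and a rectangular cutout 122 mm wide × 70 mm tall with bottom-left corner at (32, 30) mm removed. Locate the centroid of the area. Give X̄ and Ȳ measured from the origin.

plate: A = 280 × 240 = 67200.00, centroid at (140.00, 120.00).
hole 1: A = −π·26² = -2123.72, centroid at (162.00, 180.00).
hole 2: A = −(122 × 70) = -8540.00, centroid at (93.00, 65.00).
ΣA = 56536.28 mm², ΣAX̄ = 8269737.91 mm³, ΣAȲ = 7126631.01 mm³.
X̄ = 8269737.91/56536.28 = 146.27 mm; Ȳ = 7126631.01/56536.28 = 126.05 mm.

X̄ = 146.27 mm, Ȳ = 126.05 mm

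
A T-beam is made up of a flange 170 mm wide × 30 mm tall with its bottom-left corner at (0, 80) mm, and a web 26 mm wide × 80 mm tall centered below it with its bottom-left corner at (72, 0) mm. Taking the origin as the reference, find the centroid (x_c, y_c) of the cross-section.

x_c = 85.00 mm, y_c = 79.07 mm

web: A = 26 × 80 = 2080.00, centroid at (85.00, 40.00).
flange: A = 170 × 30 = 5100.00, centroid at (85.00, 95.00).
ΣA = 7180.00 mm², ΣAx_c = 610300.00 mm³, ΣAy_c = 567700.00 mm³.
x_c = 610300.00/7180.00 = 85.00 mm; y_c = 567700.00/7180.00 = 79.07 mm.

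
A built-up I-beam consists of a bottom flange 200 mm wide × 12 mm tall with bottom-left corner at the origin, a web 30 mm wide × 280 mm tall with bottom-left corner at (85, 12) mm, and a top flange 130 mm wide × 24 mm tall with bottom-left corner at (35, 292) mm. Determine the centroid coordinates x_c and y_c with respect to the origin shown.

bottom flange: A = 200 × 12 = 2400.00, centroid at (100.00, 6.00).
web: A = 30 × 280 = 8400.00, centroid at (100.00, 152.00).
top flange: A = 130 × 24 = 3120.00, centroid at (100.00, 304.00).
ΣA = 13920.00 mm²
ΣAx_c = (2400.00)(100.00) + (8400.00)(100.00) + (3120.00)(100.00) = 1392000.00 mm³
ΣAy_c = (2400.00)(6.00) + (8400.00)(152.00) + (3120.00)(304.00) = 2239680.00 mm³
x_c = 1392000.00 / 13920.00 = 100.00 mm
y_c = 2239680.00 / 13920.00 = 160.90 mm

x_c = 100.00 mm, y_c = 160.90 mm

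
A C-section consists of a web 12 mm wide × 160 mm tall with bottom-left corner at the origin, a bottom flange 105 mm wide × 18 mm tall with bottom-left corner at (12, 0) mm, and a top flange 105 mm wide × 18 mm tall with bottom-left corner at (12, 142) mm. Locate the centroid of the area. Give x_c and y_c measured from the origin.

Part | A | x̄ᵢ | ȳᵢ | A·x̄ᵢ | A·ȳᵢ
web | 1920.00 | 6.00 | 80.00 | 11520.00 | 153600.00
bottom flange | 1890.00 | 64.50 | 9.00 | 121905.00 | 17010.00
top flange | 1890.00 | 64.50 | 151.00 | 121905.00 | 285390.00
Σ | 5700.00 |  |  | 255330.00 | 456000.00
x_c = 255330.00 / 5700.00 = 44.79 mm
y_c = 456000.00 / 5700.00 = 80.00 mm

x_c = 44.79 mm, y_c = 80.00 mm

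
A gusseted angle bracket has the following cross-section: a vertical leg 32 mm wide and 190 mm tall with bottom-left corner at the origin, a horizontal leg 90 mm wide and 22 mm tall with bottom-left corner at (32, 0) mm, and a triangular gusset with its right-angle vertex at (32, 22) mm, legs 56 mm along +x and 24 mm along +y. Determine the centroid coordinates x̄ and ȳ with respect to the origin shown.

x̄ = 32.50 mm, ȳ = 70.95 mm

Part | A | x̄ᵢ | ȳᵢ | A·x̄ᵢ | A·ȳᵢ
vertical leg | 6080.00 | 16.00 | 95.00 | 97280.00 | 577600.00
horizontal leg | 1980.00 | 77.00 | 11.00 | 152460.00 | 21780.00
gusset | 672.00 | 50.67 | 30.00 | 34048.00 | 20160.00
Σ | 8732.00 |  |  | 283788.00 | 619540.00
x̄ = 283788.00 / 8732.00 = 32.50 mm
ȳ = 619540.00 / 8732.00 = 70.95 mm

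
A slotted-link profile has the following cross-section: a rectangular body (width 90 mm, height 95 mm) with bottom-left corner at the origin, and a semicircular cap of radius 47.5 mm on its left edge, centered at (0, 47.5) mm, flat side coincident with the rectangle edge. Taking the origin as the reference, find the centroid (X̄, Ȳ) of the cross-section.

Part | A | x̄ᵢ | ȳᵢ | A·x̄ᵢ | A·ȳᵢ
rectangular body | 8550.00 | 45.00 | 47.50 | 384750.00 | 406125.00
semicircular end | 3544.11 | -20.16 | 47.50 | -71447.92 | 168345.19
Σ | 12094.11 |  |  | 313302.08 | 574470.19
X̄ = 313302.08 / 12094.11 = 25.91 mm
Ȳ = 574470.19 / 12094.11 = 47.50 mm

X̄ = 25.91 mm, Ȳ = 47.50 mm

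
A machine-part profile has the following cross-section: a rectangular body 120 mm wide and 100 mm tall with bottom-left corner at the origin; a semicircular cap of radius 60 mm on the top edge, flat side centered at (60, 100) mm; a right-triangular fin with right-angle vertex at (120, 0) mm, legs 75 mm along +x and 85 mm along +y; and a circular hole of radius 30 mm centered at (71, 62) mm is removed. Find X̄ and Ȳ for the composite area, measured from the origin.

X̄ = 73.31 mm, Ȳ = 67.97 mm

rectangular body: A = 120 × 100 = 12000.00, centroid at (60.00, 50.00).
semicircular top: A = ½π·60² = 5654.87, centroid at (60.00, 125.46).
triangular fin: A = ½·75·85 = 3187.50, centroid at (145.00, 28.33).
hole: A = −π·30² = -2827.43, centroid at (71.00, 62.00).
ΣA = 18014.93 mm²
ΣAX̄ = (12000.00)(60.00) + (5654.87)(60.00) + (3187.50)(145.00) + (-2827.43)(71.00) = 1320731.74 mm³
ΣAȲ = (12000.00)(50.00) + (5654.87)(125.46) + (3187.50)(28.33) + (-2827.43)(62.00) = 1224498.31 mm³
X̄ = 1320731.74 / 18014.93 = 73.31 mm
Ȳ = 1224498.31 / 18014.93 = 67.97 mm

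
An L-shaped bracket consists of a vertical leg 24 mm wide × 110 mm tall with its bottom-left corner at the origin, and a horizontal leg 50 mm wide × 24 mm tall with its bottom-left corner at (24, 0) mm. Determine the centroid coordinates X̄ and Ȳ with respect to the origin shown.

Part | A | x̄ᵢ | ȳᵢ | A·x̄ᵢ | A·ȳᵢ
vertical leg | 2640.00 | 12.00 | 55.00 | 31680.00 | 145200.00
horizontal leg | 1200.00 | 49.00 | 12.00 | 58800.00 | 14400.00
Σ | 3840.00 |  |  | 90480.00 | 159600.00
X̄ = 90480.00 / 3840.00 = 23.56 mm
Ȳ = 159600.00 / 3840.00 = 41.56 mm

X̄ = 23.56 mm, Ȳ = 41.56 mm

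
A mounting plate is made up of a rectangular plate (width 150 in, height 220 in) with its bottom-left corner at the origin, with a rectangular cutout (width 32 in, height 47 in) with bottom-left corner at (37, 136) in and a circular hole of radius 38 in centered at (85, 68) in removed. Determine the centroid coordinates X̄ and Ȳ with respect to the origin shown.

X̄ = 74.54 in, Ȳ = 114.31 in

Part | A | x̄ᵢ | ȳᵢ | A·x̄ᵢ | A·ȳᵢ
plate | 33000.00 | 75.00 | 110.00 | 2475000.00 | 3630000.00
hole 1 | -1504.00 | 53.00 | 159.50 | -79712.00 | -239888.00
hole 2 | -4536.46 | 85.00 | 68.00 | -385599.08 | -308479.27
Σ | 26959.54 |  |  | 2009688.92 | 3081632.73
X̄ = 2009688.92 / 26959.54 = 74.54 in
Ȳ = 3081632.73 / 26959.54 = 114.31 in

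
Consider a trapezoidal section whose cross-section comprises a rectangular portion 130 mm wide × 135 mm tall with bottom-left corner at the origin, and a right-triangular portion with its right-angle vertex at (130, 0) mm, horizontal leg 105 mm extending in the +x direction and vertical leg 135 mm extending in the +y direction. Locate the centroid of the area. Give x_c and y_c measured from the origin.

x_c = 93.77 mm, y_c = 61.03 mm

Part | A | x̄ᵢ | ȳᵢ | A·x̄ᵢ | A·ȳᵢ
rectangular portion | 17550.00 | 65.00 | 67.50 | 1140750.00 | 1184625.00
triangular portion | 7087.50 | 165.00 | 45.00 | 1169437.50 | 318937.50
Σ | 24637.50 |  |  | 2310187.50 | 1503562.50
x_c = 2310187.50 / 24637.50 = 93.77 mm
y_c = 1503562.50 / 24637.50 = 61.03 mm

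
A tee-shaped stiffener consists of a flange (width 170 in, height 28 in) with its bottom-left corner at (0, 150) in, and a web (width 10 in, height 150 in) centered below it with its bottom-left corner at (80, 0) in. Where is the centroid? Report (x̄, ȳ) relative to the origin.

x̄ = 85.00 in, ȳ = 142.67 in

Part | A | x̄ᵢ | ȳᵢ | A·x̄ᵢ | A·ȳᵢ
web | 1500.00 | 85.00 | 75.00 | 127500.00 | 112500.00
flange | 4760.00 | 85.00 | 164.00 | 404600.00 | 780640.00
Σ | 6260.00 |  |  | 532100.00 | 893140.00
x̄ = 532100.00 / 6260.00 = 85.00 in
ȳ = 893140.00 / 6260.00 = 142.67 in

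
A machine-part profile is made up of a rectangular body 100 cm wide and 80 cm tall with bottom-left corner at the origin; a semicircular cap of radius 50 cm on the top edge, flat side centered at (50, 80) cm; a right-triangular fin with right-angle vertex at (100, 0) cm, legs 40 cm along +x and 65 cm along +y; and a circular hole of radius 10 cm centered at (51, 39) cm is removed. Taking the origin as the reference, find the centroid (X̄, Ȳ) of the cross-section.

rectangular body: A = 100 × 80 = 8000.00, centroid at (50.00, 40.00).
semicircular top: A = ½π·50² = 3926.99, centroid at (50.00, 101.22).
triangular fin: A = ½·40·65 = 1300.00, centroid at (113.33, 21.67).
hole: A = −π·10² = -314.16, centroid at (51.00, 39.00).
ΣA = 12912.83 cm²
ΣAX̄ = (8000.00)(50.00) + (3926.99)(50.00) + (1300.00)(113.33) + (-314.16)(51.00) = 727660.75 cm³
ΣAȲ = (8000.00)(40.00) + (3926.99)(101.22) + (1300.00)(21.67) + (-314.16)(39.00) = 733407.05 cm³
X̄ = 727660.75 / 12912.83 = 56.35 cm
Ȳ = 733407.05 / 12912.83 = 56.80 cm

X̄ = 56.35 cm, Ȳ = 56.80 cm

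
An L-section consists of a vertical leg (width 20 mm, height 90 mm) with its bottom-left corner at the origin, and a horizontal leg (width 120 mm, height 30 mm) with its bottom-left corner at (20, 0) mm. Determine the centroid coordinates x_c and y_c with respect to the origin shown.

vertical leg: A = 20 × 90 = 1800.00, centroid at (10.00, 45.00).
horizontal leg: A = 120 × 30 = 3600.00, centroid at (80.00, 15.00).
ΣA = 5400.00 mm², ΣAx_c = 306000.00 mm³, ΣAy_c = 135000.00 mm³.
x_c = 306000.00/5400.00 = 56.67 mm; y_c = 135000.00/5400.00 = 25.00 mm.

x_c = 56.67 mm, y_c = 25.00 mm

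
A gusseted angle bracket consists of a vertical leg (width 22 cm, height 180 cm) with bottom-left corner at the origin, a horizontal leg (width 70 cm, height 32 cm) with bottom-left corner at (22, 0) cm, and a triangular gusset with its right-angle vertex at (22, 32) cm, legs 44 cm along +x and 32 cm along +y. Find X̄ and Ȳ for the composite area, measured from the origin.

X̄ = 28.54 cm, Ȳ = 61.16 cm

vertical leg: A = 22 × 180 = 3960.00, centroid at (11.00, 90.00).
horizontal leg: A = 70 × 32 = 2240.00, centroid at (57.00, 16.00).
gusset: A = ½·44·32 = 704.00, centroid at (36.67, 42.67).
ΣA = 6904.00 cm², ΣAX̄ = 197053.33 cm³, ΣAȲ = 422277.33 cm³.
X̄ = 197053.33/6904.00 = 28.54 cm; Ȳ = 422277.33/6904.00 = 61.16 cm.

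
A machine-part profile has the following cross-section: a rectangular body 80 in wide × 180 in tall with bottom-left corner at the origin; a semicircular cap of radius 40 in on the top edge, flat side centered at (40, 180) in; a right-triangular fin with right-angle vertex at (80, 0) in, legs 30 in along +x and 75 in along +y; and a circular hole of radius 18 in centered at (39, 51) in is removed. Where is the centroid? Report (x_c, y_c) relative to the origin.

x_c = 43.36 in, y_c = 103.83 in

Part | A | x̄ᵢ | ȳᵢ | A·x̄ᵢ | A·ȳᵢ
rectangular body | 14400.00 | 40.00 | 90.00 | 576000.00 | 1296000.00
semicircular top | 2513.27 | 40.00 | 196.98 | 100530.96 | 495056.01
triangular fin | 1125.00 | 90.00 | 25.00 | 101250.00 | 28125.00
hole | -1017.88 | 39.00 | 51.00 | -39697.16 | -51911.68
Σ | 17020.40 |  |  | 738083.80 | 1767269.33
x_c = 738083.80 / 17020.40 = 43.36 in
y_c = 1767269.33 / 17020.40 = 103.83 in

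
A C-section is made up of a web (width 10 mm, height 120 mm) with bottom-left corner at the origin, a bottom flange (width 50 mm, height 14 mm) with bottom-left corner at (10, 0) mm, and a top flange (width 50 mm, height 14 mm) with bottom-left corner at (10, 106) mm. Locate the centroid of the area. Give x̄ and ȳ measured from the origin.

x̄ = 21.15 mm, ȳ = 60.00 mm

web: A = 10 × 120 = 1200.00, centroid at (5.00, 60.00).
bottom flange: A = 50 × 14 = 700.00, centroid at (35.00, 7.00).
top flange: A = 50 × 14 = 700.00, centroid at (35.00, 113.00).
ΣA = 2600.00 mm²
ΣAx̄ = (1200.00)(5.00) + (700.00)(35.00) + (700.00)(35.00) = 55000.00 mm³
ΣAȳ = (1200.00)(60.00) + (700.00)(7.00) + (700.00)(113.00) = 156000.00 mm³
x̄ = 55000.00 / 2600.00 = 21.15 mm
ȳ = 156000.00 / 2600.00 = 60.00 mm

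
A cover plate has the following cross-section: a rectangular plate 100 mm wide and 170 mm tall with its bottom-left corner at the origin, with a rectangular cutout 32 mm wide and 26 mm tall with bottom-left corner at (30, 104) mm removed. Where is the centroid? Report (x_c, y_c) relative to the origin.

x_c = 50.21 mm, y_c = 83.35 mm

Part | A | x̄ᵢ | ȳᵢ | A·x̄ᵢ | A·ȳᵢ
plate | 17000.00 | 50.00 | 85.00 | 850000.00 | 1445000.00
hole | -832.00 | 46.00 | 117.00 | -38272.00 | -97344.00
Σ | 16168.00 |  |  | 811728.00 | 1347656.00
x_c = 811728.00 / 16168.00 = 50.21 mm
y_c = 1347656.00 / 16168.00 = 83.35 mm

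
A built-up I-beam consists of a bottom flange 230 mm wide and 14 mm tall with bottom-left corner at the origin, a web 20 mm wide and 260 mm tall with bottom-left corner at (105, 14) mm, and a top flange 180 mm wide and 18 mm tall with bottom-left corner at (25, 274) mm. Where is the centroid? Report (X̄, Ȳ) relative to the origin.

X̄ = 115.00 mm, Ȳ = 144.79 mm

Part | A | x̄ᵢ | ȳᵢ | A·x̄ᵢ | A·ȳᵢ
bottom flange | 3220.00 | 115.00 | 7.00 | 370300.00 | 22540.00
web | 5200.00 | 115.00 | 144.00 | 598000.00 | 748800.00
top flange | 3240.00 | 115.00 | 283.00 | 372600.00 | 916920.00
Σ | 11660.00 |  |  | 1340900.00 | 1688260.00
X̄ = 1340900.00 / 11660.00 = 115.00 mm
Ȳ = 1688260.00 / 11660.00 = 144.79 mm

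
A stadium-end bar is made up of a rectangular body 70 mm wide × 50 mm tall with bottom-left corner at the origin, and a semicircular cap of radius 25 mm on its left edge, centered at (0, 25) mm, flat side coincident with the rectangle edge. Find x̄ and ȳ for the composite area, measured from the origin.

Part | A | x̄ᵢ | ȳᵢ | A·x̄ᵢ | A·ȳᵢ
rectangular body | 3500.00 | 35.00 | 25.00 | 122500.00 | 87500.00
semicircular end | 981.75 | -10.61 | 25.00 | -10416.67 | 24543.69
Σ | 4481.75 |  |  | 112083.33 | 112043.69
x̄ = 112083.33 / 4481.75 = 25.01 mm
ȳ = 112043.69 / 4481.75 = 25.00 mm

x̄ = 25.01 mm, ȳ = 25.00 mm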